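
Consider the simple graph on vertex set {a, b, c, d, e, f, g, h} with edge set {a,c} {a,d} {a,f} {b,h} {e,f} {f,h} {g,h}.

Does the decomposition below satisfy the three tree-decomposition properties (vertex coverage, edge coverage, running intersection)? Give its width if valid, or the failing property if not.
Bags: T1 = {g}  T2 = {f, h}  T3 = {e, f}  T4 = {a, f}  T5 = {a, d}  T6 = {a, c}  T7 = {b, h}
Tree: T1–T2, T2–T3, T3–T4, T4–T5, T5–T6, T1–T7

A tree decomposition must satisfy three properties: every vertex lies in some bag; for every edge, both endpoints lie together in some bag; and for every vertex, the bags containing it form a connected subtree. Here edge (h,g) lies in no bag, so the decomposition is invalid.

No — edge (h,g) lies in no bag.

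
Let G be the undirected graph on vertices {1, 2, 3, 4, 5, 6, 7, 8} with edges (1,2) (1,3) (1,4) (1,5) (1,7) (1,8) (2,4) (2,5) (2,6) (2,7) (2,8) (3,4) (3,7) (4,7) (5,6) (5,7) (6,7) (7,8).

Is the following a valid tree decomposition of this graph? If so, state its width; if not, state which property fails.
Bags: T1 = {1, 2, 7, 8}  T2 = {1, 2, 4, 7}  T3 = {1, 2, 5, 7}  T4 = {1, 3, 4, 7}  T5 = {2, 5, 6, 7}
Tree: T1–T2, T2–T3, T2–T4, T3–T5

Yes; width 3.

Vertex coverage: the bags together contain {1, 2, 3, 4, 5, 6, 7, 8}, the full vertex set. Edge coverage: each edge of G has both endpoints in at least one bag. Running intersection: for every vertex, the bags containing it form a connected subtree. All three properties hold, so this is a valid tree decomposition of width max|bag| − 1 = 3, and hence tw(G) ≤ 3.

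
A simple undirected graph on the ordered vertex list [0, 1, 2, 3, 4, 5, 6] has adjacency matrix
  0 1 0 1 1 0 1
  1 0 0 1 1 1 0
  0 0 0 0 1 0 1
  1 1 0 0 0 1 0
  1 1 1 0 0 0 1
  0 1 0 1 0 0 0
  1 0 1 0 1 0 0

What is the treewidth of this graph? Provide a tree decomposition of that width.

Treewidth 2.
Bags: B1 = {0, 1, 3}  B2 = {1, 3, 5}  B3 = {0, 1, 4}  B4 = {0, 4, 6}  B5 = {2, 4, 6}
Tree: B1–B2, B1–B3, B3–B4, B4–B5

The largest bag has 3 vertices, giving width 2; this decomposition certifies tw(G) ≤ 2. On the other hand G contains the 3-clique {0, 1, 3}. A clique must lie in a single bag of any decomposition, so no decomposition can have width below 2. Hence tw(G) = 2 exactly.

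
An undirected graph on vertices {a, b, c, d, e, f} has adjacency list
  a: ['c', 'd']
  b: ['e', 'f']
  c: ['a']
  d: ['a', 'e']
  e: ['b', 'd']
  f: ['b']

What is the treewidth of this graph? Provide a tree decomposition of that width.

Each bag holds 2 vertices, so the decomposition has width 1, which upper-bounds the treewidth. Any graph with an edge has treewidth ≥ 1, and G has the edge c–a. Combining the bounds, tw(G) = 1.

Treewidth 1.
Bags: B1 = {a, c}  B2 = {a, d}  B3 = {d, e}  B4 = {b, e}  B5 = {b, f}
Tree: B1–B2, B2–B3, B3–B4, B4–B5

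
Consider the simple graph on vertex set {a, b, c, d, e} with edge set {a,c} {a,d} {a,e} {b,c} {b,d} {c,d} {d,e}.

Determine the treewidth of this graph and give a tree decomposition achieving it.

Every bag has size at most 3, so the width is 3 − 1 = 2 and tw(G) ≤ 2. On the other hand G contains the 3-clique {a, d, e}. A clique must lie in a single bag of any decomposition, so no decomposition can have width below 2. Combining the bounds, tw(G) = 2.

Treewidth 2.
One optimal decomposition is:
Bags: B1 = {a, d, e}  B2 = {a, c, d}  B3 = {b, c, d}
Tree: B1–B2, B2–B3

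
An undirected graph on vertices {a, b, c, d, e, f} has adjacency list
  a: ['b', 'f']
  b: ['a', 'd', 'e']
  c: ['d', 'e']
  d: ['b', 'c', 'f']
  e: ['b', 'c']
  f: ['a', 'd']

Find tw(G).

A width-2 tree decomposition is:
Bags: B1 = {b, c, e}  B2 = {b, c, d}  B3 = {a, b, d}  B4 = {a, d, f}
Tree: B1–B2, B2–B3, B3–B4
Every bag has size at most 3, so the width is 3 − 1 = 2 and tw(G) ≤ 2. The edges e–c–d–b–e form a cycle, so G is not a tree and its treewidth is at least 2. Hence tw(G) = 2 exactly.

2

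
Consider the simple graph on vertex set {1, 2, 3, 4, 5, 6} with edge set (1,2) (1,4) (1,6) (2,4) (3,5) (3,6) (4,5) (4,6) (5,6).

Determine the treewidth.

2

A width-2 tree decomposition is:
Bags: B1 = {1, 4, 6}  B2 = {4, 5, 6}  B3 = {3, 5, 6}  B4 = {1, 2, 4}
Tree: B1–B2, B2–B3, B1–B4
The largest bag has 3 vertices, giving width 2; this decomposition certifies tw(G) ≤ 2. On the other hand G contains the 3-clique {3, 5, 6}. A clique must lie in a single bag of any decomposition, so no decomposition can have width below 2. Therefore the treewidth is 2.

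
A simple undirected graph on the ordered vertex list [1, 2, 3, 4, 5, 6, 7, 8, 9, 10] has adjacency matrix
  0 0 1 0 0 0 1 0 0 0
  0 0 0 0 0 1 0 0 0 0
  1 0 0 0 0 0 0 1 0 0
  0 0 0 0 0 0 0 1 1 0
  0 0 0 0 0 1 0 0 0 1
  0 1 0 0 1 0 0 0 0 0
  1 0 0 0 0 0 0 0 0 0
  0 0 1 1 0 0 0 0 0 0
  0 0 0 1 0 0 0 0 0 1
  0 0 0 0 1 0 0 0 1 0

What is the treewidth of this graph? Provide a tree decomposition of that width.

Treewidth 1.
Bags: B1 = {1, 7}  B2 = {1, 3}  B3 = {3, 8}  B4 = {4, 8}  B5 = {4, 9}  B6 = {9, 10}  B7 = {5, 10}  B8 = {5, 6}  B9 = {2, 6}
Tree: B1–B2, B2–B3, B3–B4, B4–B5, B5–B6, B6–B7, B7–B8, B8–B9

Every bag has size at most 2, so the width is 2 − 1 = 1 and tw(G) ≤ 1. Any graph with an edge has treewidth ≥ 1, and G has the edge 7–1. Therefore the treewidth is 1.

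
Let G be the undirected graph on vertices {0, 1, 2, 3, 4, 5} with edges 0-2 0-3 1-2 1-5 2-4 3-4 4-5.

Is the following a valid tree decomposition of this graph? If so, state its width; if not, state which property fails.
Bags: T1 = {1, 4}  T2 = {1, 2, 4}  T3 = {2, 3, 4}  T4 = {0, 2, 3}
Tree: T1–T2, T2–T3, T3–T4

A tree decomposition must satisfy three properties: every vertex lies in some bag; for every edge, both endpoints lie together in some bag; and for every vertex, the bags containing it form a connected subtree. Here vertex 5 appears in no bag, so the decomposition is invalid.

No — vertex 5 appears in no bag.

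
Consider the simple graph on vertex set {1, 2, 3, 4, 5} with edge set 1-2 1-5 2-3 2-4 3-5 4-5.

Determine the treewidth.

A width-2 tree decomposition is:
Bags: B1 = {2, 4, 5}  B2 = {1, 2, 5}  B3 = {2, 3, 5}
Tree: B1–B2, B2–B3
Every bag has size at most 3, so the width is 3 − 1 = 2 and tw(G) ≤ 2. Since 4–2–1–5–4 is a cycle in G, G is not acyclic. Forests are exactly the graphs of treewidth ≤ 1, so tw(G) ≥ 2. Combining the bounds, tw(G) = 2.

2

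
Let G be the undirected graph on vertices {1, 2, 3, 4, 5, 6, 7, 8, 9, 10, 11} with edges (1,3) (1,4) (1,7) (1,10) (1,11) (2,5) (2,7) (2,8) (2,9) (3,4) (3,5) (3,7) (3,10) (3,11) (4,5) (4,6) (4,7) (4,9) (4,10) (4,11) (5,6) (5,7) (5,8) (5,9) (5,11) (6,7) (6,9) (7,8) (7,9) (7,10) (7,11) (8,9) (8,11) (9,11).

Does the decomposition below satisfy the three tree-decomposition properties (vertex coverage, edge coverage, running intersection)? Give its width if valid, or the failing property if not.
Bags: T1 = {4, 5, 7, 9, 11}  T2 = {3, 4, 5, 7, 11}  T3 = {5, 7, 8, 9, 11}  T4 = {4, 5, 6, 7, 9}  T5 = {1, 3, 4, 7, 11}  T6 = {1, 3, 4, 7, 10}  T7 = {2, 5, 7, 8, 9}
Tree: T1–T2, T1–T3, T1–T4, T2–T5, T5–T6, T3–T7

Checking the three conditions: (i) the bags cover all of {1, 2, 3, 4, 5, 6, 7, 8, 9, 10, 11}; (ii) for each edge, some bag contains both endpoints; (iii) the bags containing any fixed vertex form a subtree. All hold, so the decomposition is valid with width 5 − 1 = 4.

Yes; width 4.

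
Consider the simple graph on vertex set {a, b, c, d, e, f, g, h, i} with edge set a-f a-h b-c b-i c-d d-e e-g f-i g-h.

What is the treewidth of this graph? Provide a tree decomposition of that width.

Each bag holds 3 vertices, so the decomposition has width 2, which upper-bounds the treewidth. The edges c–d–e–g–h–a–f–i–b–c form a cycle, so G is not a tree and its treewidth is at least 2. Therefore the treewidth is 2.

Treewidth 2.
Bags: B1 = {c, d, e}  B2 = {c, e, g}  B3 = {c, g, h}  B4 = {a, c, h}  B5 = {a, c, f}  B6 = {c, f, i}  B7 = {b, c, i}
Tree: B1–B2, B2–B3, B3–B4, B4–B5, B5–B6, B6–B7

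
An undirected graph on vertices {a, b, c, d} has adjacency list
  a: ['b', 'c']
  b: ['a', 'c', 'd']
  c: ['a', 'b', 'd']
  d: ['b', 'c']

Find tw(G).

A width-2 tree decomposition is:
Bags: B1 = {a, b, c}  B2 = {b, c, d}
Tree: B1–B2
The largest bag has 3 vertices, giving width 2; this decomposition certifies tw(G) ≤ 2. Conversely, {b, c, d} is a clique of size 3, and the vertices of any clique must share a bag in every tree decomposition; so some bag has ≥ 3 vertices and tw(G) ≥ 2. Combining the bounds, tw(G) = 2.

2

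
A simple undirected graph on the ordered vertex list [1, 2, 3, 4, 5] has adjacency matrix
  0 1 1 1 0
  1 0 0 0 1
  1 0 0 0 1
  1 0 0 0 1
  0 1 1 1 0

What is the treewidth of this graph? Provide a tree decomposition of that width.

Each bag holds 3 vertices, so the decomposition has width 2, which upper-bounds the treewidth. For the lower bound, G contains the cycle 5–3–1–4–5, so G is not a forest; only forests have treewidth ≤ 1, hence tw(G) ≥ 2. Hence tw(G) = 2 exactly.

Treewidth 2.
One optimal decomposition is:
Bags: B1 = {1, 3, 5}  B2 = {1, 4, 5}  B3 = {1, 2, 5}
Tree: B1–B2, B2–B3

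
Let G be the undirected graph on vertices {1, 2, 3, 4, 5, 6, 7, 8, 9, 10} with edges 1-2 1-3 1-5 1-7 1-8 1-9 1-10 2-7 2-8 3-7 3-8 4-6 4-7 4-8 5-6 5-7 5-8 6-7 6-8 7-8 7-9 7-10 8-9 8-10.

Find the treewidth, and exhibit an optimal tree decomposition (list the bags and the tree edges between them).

Each bag holds 4 vertices, so the decomposition has width 3, which upper-bounds the treewidth. On the other hand G contains the 4-clique {1, 2, 7, 8}. A clique must lie in a single bag of any decomposition, so no decomposition can have width below 3. Hence tw(G) = 3 exactly.

Treewidth 3.
One optimal decomposition is:
Bags: B1 = {1, 7, 8, 9}  B2 = {1, 7, 8, 10}  B3 = {1, 3, 7, 8}  B4 = {1, 5, 7, 8}  B5 = {1, 2, 7, 8}  B6 = {5, 6, 7, 8}  B7 = {4, 6, 7, 8}
Tree: B1–B2, B1–B3, B2–B4, B4–B5, B4–B6, B6–B7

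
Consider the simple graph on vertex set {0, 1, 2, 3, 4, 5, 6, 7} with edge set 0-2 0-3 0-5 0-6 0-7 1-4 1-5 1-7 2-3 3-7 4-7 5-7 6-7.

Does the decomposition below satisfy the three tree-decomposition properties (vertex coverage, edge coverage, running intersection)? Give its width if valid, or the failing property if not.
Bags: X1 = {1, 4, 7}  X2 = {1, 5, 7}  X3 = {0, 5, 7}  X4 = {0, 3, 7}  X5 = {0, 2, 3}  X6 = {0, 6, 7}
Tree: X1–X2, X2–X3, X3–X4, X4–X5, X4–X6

Every vertex of G appears in some bag (union = {0, 1, 2, 3, 4, 5, 6, 7}); every edge is covered by a bag; and for each vertex v the set of bags containing v is connected in the bag tree. The decomposition is therefore valid. The largest bag has 3 vertices, so the width is 2.

Yes; width 2.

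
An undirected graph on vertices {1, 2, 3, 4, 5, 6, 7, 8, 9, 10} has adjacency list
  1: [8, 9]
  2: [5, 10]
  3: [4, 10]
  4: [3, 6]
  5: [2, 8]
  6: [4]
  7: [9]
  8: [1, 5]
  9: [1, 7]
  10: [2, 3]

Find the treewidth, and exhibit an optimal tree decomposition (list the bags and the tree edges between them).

Every bag has size at most 2, so the width is 2 − 1 = 1 and tw(G) ≤ 1. G has an edge, so its treewidth is at least 1. Therefore the treewidth is 1.

Treewidth 1.
Bags: B1 = {4, 6}  B2 = {3, 4}  B3 = {3, 10}  B4 = {2, 10}  B5 = {2, 5}  B6 = {5, 8}  B7 = {1, 8}  B8 = {1, 9}  B9 = {7, 9}
Tree: B1–B2, B2–B3, B3–B4, B4–B5, B5–B6, B6–B7, B7–B8, B8–B9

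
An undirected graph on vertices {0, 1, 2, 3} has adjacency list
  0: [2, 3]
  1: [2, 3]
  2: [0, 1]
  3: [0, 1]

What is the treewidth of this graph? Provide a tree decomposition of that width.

Each bag holds 3 vertices, so the decomposition has width 2, which upper-bounds the treewidth. The edges 2–1–3–0–2 form a cycle, so G is not a tree and its treewidth is at least 2. The upper and lower bounds meet at 2, so that is the treewidth.

Treewidth 2.
Bags: B1 = {1, 2, 3}  B2 = {0, 2, 3}
Tree: B1–B2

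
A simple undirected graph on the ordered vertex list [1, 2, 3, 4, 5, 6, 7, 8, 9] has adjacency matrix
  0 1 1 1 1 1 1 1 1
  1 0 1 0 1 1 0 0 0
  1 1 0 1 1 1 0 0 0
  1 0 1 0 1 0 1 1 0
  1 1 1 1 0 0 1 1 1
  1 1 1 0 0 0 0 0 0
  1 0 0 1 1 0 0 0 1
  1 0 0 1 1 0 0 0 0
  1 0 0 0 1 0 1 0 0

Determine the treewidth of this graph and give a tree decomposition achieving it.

Treewidth 3.
One optimal decomposition is:
Bags: B1 = {1, 3, 4, 5}  B2 = {1, 4, 5, 7}  B3 = {1, 2, 3, 5}  B4 = {1, 5, 7, 9}  B5 = {1, 4, 5, 8}  B6 = {1, 2, 3, 6}
Tree: B1–B2, B1–B3, B2–B4, B2–B5, B3–B6

Each bag holds 4 vertices, so the decomposition has width 3, which upper-bounds the treewidth. For the lower bound, the 4 vertices {1, 5, 7, 9} are pairwise adjacent, and any tree decomposition puts a clique entirely inside one bag — forcing width ≥ 3. Combining the bounds, tw(G) = 3.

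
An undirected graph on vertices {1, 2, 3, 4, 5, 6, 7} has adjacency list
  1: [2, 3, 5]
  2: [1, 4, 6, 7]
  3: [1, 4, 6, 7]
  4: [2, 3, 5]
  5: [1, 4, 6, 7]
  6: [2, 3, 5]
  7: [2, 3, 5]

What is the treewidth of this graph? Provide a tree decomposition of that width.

Every bag has size at most 4, so the width is 4 − 1 = 3 and tw(G) ≤ 3. For the lower bound: the 4 vertex sets {1,3}, {2,7}, {5}, {4} are disjoint, each induces a connected subgraph, and every pair is joined by at least one edge of G. Contracting each set to a single vertex therefore yields K_{4} as a minor, and since treewidth is minor-monotone, tw(G) ≥ tw(K_{4}) = 3. Hence tw(G) = 3 exactly.

Treewidth 3.
One optimal decomposition is:
Bags: B1 = {1, 2, 3, 5}  B2 = {2, 3, 5, 7}  B3 = {2, 3, 4, 5}  B4 = {2, 3, 5, 6}
Tree: B1–B2, B2–B3, B3–B4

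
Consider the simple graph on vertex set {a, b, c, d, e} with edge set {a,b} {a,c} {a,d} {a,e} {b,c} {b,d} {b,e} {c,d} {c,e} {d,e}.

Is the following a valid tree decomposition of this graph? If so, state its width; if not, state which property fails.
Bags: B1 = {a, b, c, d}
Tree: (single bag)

No — vertex e appears in no bag.

A tree decomposition must satisfy three properties: every vertex lies in some bag; for every edge, both endpoints lie together in some bag; and for every vertex, the bags containing it form a connected subtree. Here vertex e appears in no bag, so the decomposition is invalid.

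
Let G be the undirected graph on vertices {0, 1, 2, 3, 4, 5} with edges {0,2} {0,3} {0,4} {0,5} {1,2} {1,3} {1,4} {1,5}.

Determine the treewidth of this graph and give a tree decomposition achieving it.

Treewidth 2.
Bags: B1 = {0, 1, 3}  B2 = {0, 1, 5}  B3 = {0, 1, 2}  B4 = {0, 1, 4}
Tree: B1–B2, B2–B3, B3–B4

Each bag holds 3 vertices, so the decomposition has width 2, which upper-bounds the treewidth. Since 3–1–5–0–3 is a cycle in G, G is not acyclic. Forests are exactly the graphs of treewidth ≤ 1, so tw(G) ≥ 2. Combining the bounds, tw(G) = 2.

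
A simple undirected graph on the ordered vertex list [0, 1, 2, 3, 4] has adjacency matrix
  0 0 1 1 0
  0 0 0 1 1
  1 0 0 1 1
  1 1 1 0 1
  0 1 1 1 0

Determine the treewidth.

2

A width-2 tree decomposition is:
Bags: B1 = {2, 3, 4}  B2 = {0, 2, 3}  B3 = {1, 3, 4}
Tree: B1–B2, B1–B3
Every bag has size at most 3, so the width is 3 − 1 = 2 and tw(G) ≤ 2. On the other hand G contains the 3-clique {1, 3, 4}. A clique must lie in a single bag of any decomposition, so no decomposition can have width below 2. The upper and lower bounds meet at 2, so that is the treewidth.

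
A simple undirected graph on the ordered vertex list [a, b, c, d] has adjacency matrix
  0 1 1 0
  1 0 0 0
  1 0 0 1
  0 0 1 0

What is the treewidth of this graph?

1

A width-1 tree decomposition is:
Bags: B1 = {c, d}  B2 = {a, c}  B3 = {a, b}
Tree: B1–B2, B2–B3
Each bag holds 2 vertices, so the decomposition has width 1, which upper-bounds the treewidth. Since G has at least one edge (e.g. d–c), it is not an edgeless graph, so tw(G) ≥ 1. Hence tw(G) = 1 exactly.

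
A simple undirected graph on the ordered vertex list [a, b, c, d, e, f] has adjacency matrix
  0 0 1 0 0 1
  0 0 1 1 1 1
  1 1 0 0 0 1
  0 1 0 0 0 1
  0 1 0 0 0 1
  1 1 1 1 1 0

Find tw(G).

2

A width-2 tree decomposition is:
Bags: B1 = {b, c, f}  B2 = {b, e, f}  B3 = {a, c, f}  B4 = {b, d, f}
Tree: B1–B2, B1–B3, B1–B4
Each bag holds 3 vertices, so the decomposition has width 2, which upper-bounds the treewidth. For the lower bound, the 3 vertices {a, c, f} are pairwise adjacent, and any tree decomposition puts a clique entirely inside one bag — forcing width ≥ 2. Therefore the treewidth is 2.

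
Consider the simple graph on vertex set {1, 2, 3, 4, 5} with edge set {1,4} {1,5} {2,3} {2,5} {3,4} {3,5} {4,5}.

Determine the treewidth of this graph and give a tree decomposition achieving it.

Treewidth 2.
One optimal decomposition is:
Bags: B1 = {1, 4, 5}  B2 = {3, 4, 5}  B3 = {2, 3, 5}
Tree: B1–B2, B2–B3

Each bag holds 3 vertices, so the decomposition has width 2, which upper-bounds the treewidth. Conversely, {1, 4, 5} is a clique of size 3, and the vertices of any clique must share a bag in every tree decomposition; so some bag has ≥ 3 vertices and tw(G) ≥ 2. Combining the bounds, tw(G) = 2.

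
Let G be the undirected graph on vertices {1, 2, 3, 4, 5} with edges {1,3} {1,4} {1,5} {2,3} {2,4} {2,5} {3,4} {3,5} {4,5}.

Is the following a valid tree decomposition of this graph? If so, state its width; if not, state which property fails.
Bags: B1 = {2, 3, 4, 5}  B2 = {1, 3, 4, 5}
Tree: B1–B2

Yes; width 3.

Checking the three conditions: (i) the bags cover all of {1, 2, 3, 4, 5}; (ii) for each edge, some bag contains both endpoints; (iii) the bags containing any fixed vertex form a subtree. All hold, so the decomposition is valid with width 4 − 1 = 3.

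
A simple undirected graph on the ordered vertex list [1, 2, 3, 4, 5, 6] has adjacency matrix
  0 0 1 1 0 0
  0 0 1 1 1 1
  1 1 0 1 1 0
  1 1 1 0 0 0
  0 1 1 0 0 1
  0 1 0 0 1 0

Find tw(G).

2

A width-2 tree decomposition is:
Bags: B1 = {2, 3, 5}  B2 = {2, 3, 4}  B3 = {2, 5, 6}  B4 = {1, 3, 4}
Tree: B1–B2, B1–B3, B2–B4
The largest bag has 3 vertices, giving width 2; this decomposition certifies tw(G) ≤ 2. For the lower bound, the 3 vertices {1, 3, 4} are pairwise adjacent, and any tree decomposition puts a clique entirely inside one bag — forcing width ≥ 2. Hence tw(G) = 2 exactly.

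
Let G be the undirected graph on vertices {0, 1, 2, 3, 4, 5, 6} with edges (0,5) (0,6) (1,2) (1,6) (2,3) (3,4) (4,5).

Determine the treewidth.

A width-2 tree decomposition is:
Bags: B1 = {3, 4, 5}  B2 = {2, 3, 5}  B3 = {1, 2, 5}  B4 = {1, 5, 6}  B5 = {0, 5, 6}
Tree: B1–B2, B2–B3, B3–B4, B4–B5
Each bag holds 3 vertices, so the decomposition has width 2, which upper-bounds the treewidth. Since 5–4–3–2–1–6–0–5 is a cycle in G, G is not acyclic. Forests are exactly the graphs of treewidth ≤ 1, so tw(G) ≥ 2. The upper and lower bounds meet at 2, so that is the treewidth.

2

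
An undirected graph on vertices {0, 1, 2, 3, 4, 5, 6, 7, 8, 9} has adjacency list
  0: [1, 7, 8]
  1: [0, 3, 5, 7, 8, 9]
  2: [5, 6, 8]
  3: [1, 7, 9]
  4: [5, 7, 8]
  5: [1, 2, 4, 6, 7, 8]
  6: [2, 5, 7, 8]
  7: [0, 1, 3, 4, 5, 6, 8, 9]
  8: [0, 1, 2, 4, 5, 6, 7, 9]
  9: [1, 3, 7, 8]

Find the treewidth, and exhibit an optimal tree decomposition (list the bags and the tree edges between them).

Treewidth 3.
One such decomposition:
Bags: B1 = {5, 6, 7, 8}  B2 = {1, 5, 7, 8}  B3 = {0, 1, 7, 8}  B4 = {1, 7, 8, 9}  B5 = {1, 3, 7, 9}  B6 = {4, 5, 7, 8}  B7 = {2, 5, 6, 8}
Tree: B1–B2, B2–B3, B2–B4, B4–B5, B1–B6, B1–B7

Each bag holds 4 vertices, so the decomposition has width 3, which upper-bounds the treewidth. On the other hand G contains the 4-clique {2, 5, 6, 8}. A clique must lie in a single bag of any decomposition, so no decomposition can have width below 3. The upper and lower bounds meet at 3, so that is the treewidth.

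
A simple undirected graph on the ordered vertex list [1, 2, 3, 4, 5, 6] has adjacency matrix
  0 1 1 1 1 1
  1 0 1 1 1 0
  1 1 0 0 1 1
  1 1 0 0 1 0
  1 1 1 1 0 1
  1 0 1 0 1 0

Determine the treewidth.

3

A width-3 tree decomposition is:
Bags: B1 = {1, 2, 4, 5}  B2 = {1, 2, 3, 5}  B3 = {1, 3, 5, 6}
Tree: B1–B2, B2–B3
The largest bag has 4 vertices, giving width 3; this decomposition certifies tw(G) ≤ 3. Conversely, {1, 2, 3, 5} is a clique of size 4, and the vertices of any clique must share a bag in every tree decomposition; so some bag has ≥ 4 vertices and tw(G) ≥ 3. The upper and lower bounds meet at 3, so that is the treewidth.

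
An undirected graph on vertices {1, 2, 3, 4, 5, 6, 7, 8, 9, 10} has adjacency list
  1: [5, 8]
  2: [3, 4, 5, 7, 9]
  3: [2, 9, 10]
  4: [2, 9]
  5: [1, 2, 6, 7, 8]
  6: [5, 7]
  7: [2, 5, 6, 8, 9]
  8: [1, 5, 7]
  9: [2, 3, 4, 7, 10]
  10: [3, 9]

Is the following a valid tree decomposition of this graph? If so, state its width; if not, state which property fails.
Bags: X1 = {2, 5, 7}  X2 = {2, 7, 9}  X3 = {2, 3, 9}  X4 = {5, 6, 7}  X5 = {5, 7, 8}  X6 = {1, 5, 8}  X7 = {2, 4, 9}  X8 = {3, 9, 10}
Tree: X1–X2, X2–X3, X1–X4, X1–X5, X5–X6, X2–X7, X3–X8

Checking the three conditions: (i) the bags cover all of {1, 2, 3, 4, 5, 6, 7, 8, 9, 10}; (ii) for each edge, some bag contains both endpoints; (iii) the bags containing any fixed vertex form a subtree. All hold, so the decomposition is valid with width 3 − 1 = 2.

Yes; width 2.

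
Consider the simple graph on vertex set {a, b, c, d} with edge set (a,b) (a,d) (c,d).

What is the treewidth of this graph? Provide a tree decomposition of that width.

Every bag has size at most 2, so the width is 2 − 1 = 1 and tw(G) ≤ 1. G has an edge, so its treewidth is at least 1. The upper and lower bounds meet at 1, so that is the treewidth.

Treewidth 1.
One such decomposition:
Bags: B1 = {a, d}  B2 = {c, d}  B3 = {a, b}
Tree: B1–B2, B1–B3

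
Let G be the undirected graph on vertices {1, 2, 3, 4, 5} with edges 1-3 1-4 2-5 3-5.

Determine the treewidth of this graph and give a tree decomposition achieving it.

Every bag has size at most 2, so the width is 2 − 1 = 1 and tw(G) ≤ 1. Since G has at least one edge (e.g. 3–5), it is not an edgeless graph, so tw(G) ≥ 1. Therefore the treewidth is 1.

Treewidth 1.
One such decomposition:
Bags: B1 = {3, 5}  B2 = {1, 3}  B3 = {1, 4}  B4 = {2, 5}
Tree: B1–B2, B2–B3, B1–B4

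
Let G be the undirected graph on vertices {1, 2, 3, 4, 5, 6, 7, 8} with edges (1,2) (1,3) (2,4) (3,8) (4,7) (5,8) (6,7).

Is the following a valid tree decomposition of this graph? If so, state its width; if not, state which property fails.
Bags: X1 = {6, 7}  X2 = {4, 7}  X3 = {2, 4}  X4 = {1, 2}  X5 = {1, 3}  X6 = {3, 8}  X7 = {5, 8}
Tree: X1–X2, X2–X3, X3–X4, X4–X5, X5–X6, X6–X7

Checking the three conditions: (i) the bags cover all of {1, 2, 3, 4, 5, 6, 7, 8}; (ii) for each edge, some bag contains both endpoints; (iii) the bags containing any fixed vertex form a subtree. All hold, so the decomposition is valid with width 2 − 1 = 1.

Yes; width 1.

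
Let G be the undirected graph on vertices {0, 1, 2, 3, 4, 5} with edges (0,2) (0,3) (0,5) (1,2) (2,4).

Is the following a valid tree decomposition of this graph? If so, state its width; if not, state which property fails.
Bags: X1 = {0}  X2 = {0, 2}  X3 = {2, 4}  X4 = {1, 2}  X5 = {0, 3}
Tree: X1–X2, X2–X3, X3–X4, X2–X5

A tree decomposition must satisfy three properties: every vertex lies in some bag; for every edge, both endpoints lie together in some bag; and for every vertex, the bags containing it form a connected subtree. Here vertex 5 appears in no bag, so the decomposition is invalid.

No — vertex 5 appears in no bag.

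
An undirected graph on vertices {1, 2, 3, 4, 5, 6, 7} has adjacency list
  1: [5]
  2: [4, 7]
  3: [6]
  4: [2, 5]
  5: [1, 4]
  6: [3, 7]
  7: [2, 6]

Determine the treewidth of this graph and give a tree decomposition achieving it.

The largest bag has 2 vertices, giving width 1; this decomposition certifies tw(G) ≤ 1. Any graph with an edge has treewidth ≥ 1, and G has the edge 3–6. The upper and lower bounds meet at 1, so that is the treewidth.

Treewidth 1.
One such decomposition:
Bags: B1 = {3, 6}  B2 = {6, 7}  B3 = {2, 7}  B4 = {2, 4}  B5 = {4, 5}  B6 = {1, 5}
Tree: B1–B2, B2–B3, B3–B4, B4–B5, B5–B6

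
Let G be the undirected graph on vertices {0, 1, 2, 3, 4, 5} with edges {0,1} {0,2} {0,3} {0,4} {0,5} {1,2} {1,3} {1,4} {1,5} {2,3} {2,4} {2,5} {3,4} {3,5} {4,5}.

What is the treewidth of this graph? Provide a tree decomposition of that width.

Treewidth 5.
Bags: B1 = {0, 1, 2, 3, 4, 5}
Tree: (single bag)

With just one bag of size 6, the width is 6 − 1 = 5, so tw(G) ≤ 5. For the lower bound, the 6 vertices {0, 1, 2, 3, 4, 5} are pairwise adjacent, and any tree decomposition puts a clique entirely inside one bag — forcing width ≥ 5. Therefore the treewidth is 5.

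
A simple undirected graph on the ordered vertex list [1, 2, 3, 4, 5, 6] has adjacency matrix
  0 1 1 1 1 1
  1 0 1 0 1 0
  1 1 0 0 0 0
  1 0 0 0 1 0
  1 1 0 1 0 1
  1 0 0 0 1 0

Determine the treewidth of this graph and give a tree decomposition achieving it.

Treewidth 2.
One optimal decomposition is:
Bags: B1 = {1, 2, 3}  B2 = {1, 2, 5}  B3 = {1, 5, 6}  B4 = {1, 4, 5}
Tree: B1–B2, B2–B3, B3–B4

The largest bag has 3 vertices, giving width 2; this decomposition certifies tw(G) ≤ 2. For the lower bound, the 3 vertices {1, 2, 3} are pairwise adjacent, and any tree decomposition puts a clique entirely inside one bag — forcing width ≥ 2. Combining the bounds, tw(G) = 2.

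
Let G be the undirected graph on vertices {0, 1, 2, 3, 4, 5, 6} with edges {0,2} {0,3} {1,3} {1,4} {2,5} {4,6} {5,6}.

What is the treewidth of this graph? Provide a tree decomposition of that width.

Treewidth 2.
One such decomposition:
Bags: B1 = {2, 5, 6}  B2 = {2, 4, 6}  B3 = {1, 2, 4}  B4 = {1, 2, 3}  B5 = {0, 2, 3}
Tree: B1–B2, B2–B3, B3–B4, B4–B5

Each bag holds 3 vertices, so the decomposition has width 2, which upper-bounds the treewidth. The edges 2–5–6–4–1–3–0–2 form a cycle, so G is not a tree and its treewidth is at least 2. Combining the bounds, tw(G) = 2.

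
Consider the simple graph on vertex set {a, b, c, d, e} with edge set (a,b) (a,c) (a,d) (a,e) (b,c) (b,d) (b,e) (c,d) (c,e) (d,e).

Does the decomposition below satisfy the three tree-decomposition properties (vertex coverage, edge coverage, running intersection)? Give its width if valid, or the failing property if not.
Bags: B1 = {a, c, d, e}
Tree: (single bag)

A tree decomposition must satisfy three properties: every vertex lies in some bag; for every edge, both endpoints lie together in some bag; and for every vertex, the bags containing it form a connected subtree. Here vertex b appears in no bag, so the decomposition is invalid.

No — vertex b appears in no bag.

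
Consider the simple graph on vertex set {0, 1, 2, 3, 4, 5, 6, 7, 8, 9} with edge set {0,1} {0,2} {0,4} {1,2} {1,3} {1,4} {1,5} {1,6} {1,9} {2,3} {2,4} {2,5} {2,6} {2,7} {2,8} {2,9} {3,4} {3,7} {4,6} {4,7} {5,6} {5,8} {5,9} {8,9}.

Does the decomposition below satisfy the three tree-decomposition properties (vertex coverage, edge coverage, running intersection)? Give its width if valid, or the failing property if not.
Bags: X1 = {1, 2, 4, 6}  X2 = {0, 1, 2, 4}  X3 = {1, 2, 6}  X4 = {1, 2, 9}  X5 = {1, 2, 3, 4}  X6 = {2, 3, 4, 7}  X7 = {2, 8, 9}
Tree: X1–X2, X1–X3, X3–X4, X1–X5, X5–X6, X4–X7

A tree decomposition must satisfy three properties: every vertex lies in some bag; for every edge, both endpoints lie together in some bag; and for every vertex, the bags containing it form a connected subtree. Here vertex 5 appears in no bag, so the decomposition is invalid.

No — vertex 5 appears in no bag.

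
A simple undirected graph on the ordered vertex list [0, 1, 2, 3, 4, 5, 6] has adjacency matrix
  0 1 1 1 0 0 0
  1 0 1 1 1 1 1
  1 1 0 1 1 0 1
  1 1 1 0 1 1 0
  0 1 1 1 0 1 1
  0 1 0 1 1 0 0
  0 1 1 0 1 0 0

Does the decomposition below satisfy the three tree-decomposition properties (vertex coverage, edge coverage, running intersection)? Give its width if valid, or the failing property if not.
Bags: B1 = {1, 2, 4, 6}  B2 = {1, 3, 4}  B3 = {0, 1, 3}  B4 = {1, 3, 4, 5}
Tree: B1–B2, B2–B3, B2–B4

No — edge (2,3) lies in no bag.

A tree decomposition must satisfy three properties: every vertex lies in some bag; for every edge, both endpoints lie together in some bag; and for every vertex, the bags containing it form a connected subtree. Here edge (2,3) lies in no bag, so the decomposition is invalid.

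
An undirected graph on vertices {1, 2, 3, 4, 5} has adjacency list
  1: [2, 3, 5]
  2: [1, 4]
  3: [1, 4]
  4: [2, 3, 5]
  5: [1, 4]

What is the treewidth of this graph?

A width-2 tree decomposition is:
Bags: B1 = {1, 4, 5}  B2 = {1, 2, 4}  B3 = {1, 3, 4}
Tree: B1–B2, B2–B3
The largest bag has 3 vertices, giving width 2; this decomposition certifies tw(G) ≤ 2. The edges 4–5–1–2–4 form a cycle, so G is not a tree and its treewidth is at least 2. The upper and lower bounds meet at 2, so that is the treewidth.

2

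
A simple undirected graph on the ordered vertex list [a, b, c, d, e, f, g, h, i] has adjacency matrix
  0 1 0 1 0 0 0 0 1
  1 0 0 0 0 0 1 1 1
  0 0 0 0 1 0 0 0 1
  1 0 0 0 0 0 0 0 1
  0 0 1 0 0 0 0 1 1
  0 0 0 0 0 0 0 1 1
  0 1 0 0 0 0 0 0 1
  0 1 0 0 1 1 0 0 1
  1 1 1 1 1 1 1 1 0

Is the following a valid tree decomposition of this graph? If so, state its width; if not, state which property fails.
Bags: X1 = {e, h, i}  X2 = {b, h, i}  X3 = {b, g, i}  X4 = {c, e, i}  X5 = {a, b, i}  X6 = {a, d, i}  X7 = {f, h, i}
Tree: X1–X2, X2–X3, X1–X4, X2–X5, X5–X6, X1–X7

Every vertex of G appears in some bag (union = {a, b, c, d, e, f, g, h, i}); every edge is covered by a bag; and for each vertex v the set of bags containing v is connected in the bag tree. The decomposition is therefore valid. The largest bag has 3 vertices, so the width is 2.

Yes; width 2.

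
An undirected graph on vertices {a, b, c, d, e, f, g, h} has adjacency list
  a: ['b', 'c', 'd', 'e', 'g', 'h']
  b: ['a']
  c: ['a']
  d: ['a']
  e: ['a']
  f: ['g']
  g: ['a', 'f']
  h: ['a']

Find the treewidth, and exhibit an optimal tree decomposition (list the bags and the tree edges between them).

The largest bag has 2 vertices, giving width 1; this decomposition certifies tw(G) ≤ 1. Any graph with an edge has treewidth ≥ 1, and G has the edge e–a. Combining the bounds, tw(G) = 1.

Treewidth 1.
One optimal decomposition is:
Bags: B1 = {a, e}  B2 = {a, d}  B3 = {a, h}  B4 = {a, g}  B5 = {f, g}  B6 = {a, c}  B7 = {a, b}
Tree: B1–B2, B1–B3, B1–B4, B4–B5, B3–B6, B6–B7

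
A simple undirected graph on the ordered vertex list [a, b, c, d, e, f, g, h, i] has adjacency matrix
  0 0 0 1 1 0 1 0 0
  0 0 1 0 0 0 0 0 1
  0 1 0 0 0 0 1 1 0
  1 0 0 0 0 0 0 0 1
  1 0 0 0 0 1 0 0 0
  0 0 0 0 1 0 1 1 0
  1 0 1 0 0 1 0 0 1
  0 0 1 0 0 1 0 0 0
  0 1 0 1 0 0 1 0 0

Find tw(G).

A width-3 tree decomposition is:
Bags: B1 = {b, c, h, i}  B2 = {c, g, h, i}  B3 = {f, g, h, i}  B4 = {d, f, g, i}  B5 = {a, d, f, g}  B6 = {a, d, e, f}
Tree: B1–B2, B2–B3, B3–B4, B4–B5, B5–B6
Each bag holds 4 vertices, so the decomposition has width 3, which upper-bounds the treewidth. For the lower bound: the 4 vertex sets {b,c,h}, {i}, {g}, {a,d,e,f} are disjoint, each induces a connected subgraph, and every pair is joined by at least one edge of G. Contracting each set to a single vertex therefore yields K_{4} as a minor, and since treewidth is minor-monotone, tw(G) ≥ tw(K_{4}) = 3. The upper and lower bounds meet at 3, so that is the treewidth.

3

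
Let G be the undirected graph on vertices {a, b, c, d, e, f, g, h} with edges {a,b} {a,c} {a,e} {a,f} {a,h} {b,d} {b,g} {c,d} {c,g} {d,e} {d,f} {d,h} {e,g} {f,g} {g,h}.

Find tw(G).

A width-3 tree decomposition is:
Bags: B1 = {a, c, d, g}  B2 = {a, b, d, g}  B3 = {a, d, f, g}  B4 = {a, d, g, h}  B5 = {a, d, e, g}
Tree: B1–B2, B2–B3, B3–B4, B4–B5
Each bag holds 4 vertices, so the decomposition has width 3, which upper-bounds the treewidth. For the lower bound: the 4 vertex sets {c,d}, {b,g}, {a}, {f} are disjoint, each induces a connected subgraph, and every pair is joined by at least one edge of G. Contracting each set to a single vertex therefore yields K_{4} as a minor, and since treewidth is minor-monotone, tw(G) ≥ tw(K_{4}) = 3. The upper and lower bounds meet at 3, so that is the treewidth.

3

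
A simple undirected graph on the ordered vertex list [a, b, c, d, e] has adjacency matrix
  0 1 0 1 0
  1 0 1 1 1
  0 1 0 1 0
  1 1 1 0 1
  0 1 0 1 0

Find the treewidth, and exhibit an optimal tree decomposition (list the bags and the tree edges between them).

Each bag holds 3 vertices, so the decomposition has width 2, which upper-bounds the treewidth. For the lower bound, the 3 vertices {b, d, e} are pairwise adjacent, and any tree decomposition puts a clique entirely inside one bag — forcing width ≥ 2. The upper and lower bounds meet at 2, so that is the treewidth.

Treewidth 2.
Bags: B1 = {b, c, d}  B2 = {b, d, e}  B3 = {a, b, d}
Tree: B1–B2, B2–B3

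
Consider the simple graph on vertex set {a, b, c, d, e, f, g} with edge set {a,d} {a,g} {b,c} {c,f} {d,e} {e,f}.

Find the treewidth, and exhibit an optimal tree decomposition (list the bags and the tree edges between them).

Each bag holds 2 vertices, so the decomposition has width 1, which upper-bounds the treewidth. Any graph with an edge has treewidth ≥ 1, and G has the edge e–f. Therefore the treewidth is 1.

Treewidth 1.
One such decomposition:
Bags: B1 = {e, f}  B2 = {d, e}  B3 = {c, f}  B4 = {a, d}  B5 = {a, g}  B6 = {b, c}
Tree: B1–B2, B1–B3, B2–B4, B4–B5, B3–B6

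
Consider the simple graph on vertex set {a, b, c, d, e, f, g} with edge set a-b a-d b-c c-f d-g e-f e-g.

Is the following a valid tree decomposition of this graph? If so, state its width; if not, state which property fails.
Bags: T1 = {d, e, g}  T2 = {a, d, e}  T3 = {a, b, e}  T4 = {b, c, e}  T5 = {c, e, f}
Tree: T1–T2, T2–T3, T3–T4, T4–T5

Vertex coverage: the bags together contain {a, b, c, d, e, f, g}, the full vertex set. Edge coverage: each edge of G has both endpoints in at least one bag. Running intersection: for every vertex, the bags containing it form a connected subtree. All three properties hold, so this is a valid tree decomposition of width max|bag| − 1 = 2, and hence tw(G) ≤ 2.

Yes; width 2.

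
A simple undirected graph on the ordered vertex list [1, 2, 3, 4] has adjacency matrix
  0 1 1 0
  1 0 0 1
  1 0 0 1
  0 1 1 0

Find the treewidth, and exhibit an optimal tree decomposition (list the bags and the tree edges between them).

Treewidth 2.
One such decomposition:
Bags: B1 = {1, 2, 4}  B2 = {1, 3, 4}
Tree: B1–B2

Each bag holds 3 vertices, so the decomposition has width 2, which upper-bounds the treewidth. For the lower bound, G contains the cycle 1–2–4–3–1, so G is not a forest; only forests have treewidth ≤ 1, hence tw(G) ≥ 2. The upper and lower bounds meet at 2, so that is the treewidth.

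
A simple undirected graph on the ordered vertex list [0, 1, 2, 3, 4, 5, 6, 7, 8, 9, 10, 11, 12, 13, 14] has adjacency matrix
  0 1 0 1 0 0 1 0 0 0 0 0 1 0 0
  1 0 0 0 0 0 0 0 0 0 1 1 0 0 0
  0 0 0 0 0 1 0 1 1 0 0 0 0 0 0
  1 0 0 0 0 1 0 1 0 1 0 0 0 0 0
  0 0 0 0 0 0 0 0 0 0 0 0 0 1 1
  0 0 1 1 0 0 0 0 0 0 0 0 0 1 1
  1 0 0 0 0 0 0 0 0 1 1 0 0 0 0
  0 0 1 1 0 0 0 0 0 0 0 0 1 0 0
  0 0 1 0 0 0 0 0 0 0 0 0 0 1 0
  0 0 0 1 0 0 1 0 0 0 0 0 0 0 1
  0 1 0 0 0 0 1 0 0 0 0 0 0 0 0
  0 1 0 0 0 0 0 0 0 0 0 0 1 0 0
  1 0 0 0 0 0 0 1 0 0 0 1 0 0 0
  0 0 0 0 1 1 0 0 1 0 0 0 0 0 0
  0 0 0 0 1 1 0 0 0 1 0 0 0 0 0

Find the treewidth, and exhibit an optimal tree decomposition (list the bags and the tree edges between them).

Each bag holds 4 vertices, so the decomposition has width 3, which upper-bounds the treewidth. For the lower bound: the 4 vertex sets {4,8,13}, {2}, {5}, {3,7,9,14} are disjoint, each induces a connected subgraph, and every pair is joined by at least one edge of G. Contracting each set to a single vertex therefore yields K_{4} as a minor, and since treewidth is minor-monotone, tw(G) ≥ tw(K_{4}) = 3. The upper and lower bounds meet at 3, so that is the treewidth.

Treewidth 3.
One optimal decomposition is:
Bags: B1 = {2, 4, 8, 13}  B2 = {2, 4, 5, 13}  B3 = {2, 4, 5, 14}  B4 = {2, 5, 7, 14}  B5 = {3, 5, 7, 14}  B6 = {3, 7, 9, 14}  B7 = {3, 7, 9, 12}  B8 = {0, 3, 9, 12}  B9 = {0, 6, 9, 12}  B10 = {0, 6, 11, 12}  B11 = {0, 1, 6, 11}  B12 = {1, 6, 10, 11}
Tree: B1–B2, B2–B3, B3–B4, B4–B5, B5–B6, B6–B7, B7–B8, B8–B9, B9–B10, B10–B11, B11–B12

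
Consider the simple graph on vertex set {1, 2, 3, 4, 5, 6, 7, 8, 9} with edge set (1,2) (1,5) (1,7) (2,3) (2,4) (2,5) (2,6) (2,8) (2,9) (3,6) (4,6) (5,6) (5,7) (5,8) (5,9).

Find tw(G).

A width-2 tree decomposition is:
Bags: B1 = {2, 4, 6}  B2 = {2, 3, 6}  B3 = {2, 5, 6}  B4 = {1, 2, 5}  B5 = {2, 5, 9}  B6 = {1, 5, 7}  B7 = {2, 5, 8}
Tree: B1–B2, B2–B3, B3–B4, B4–B5, B4–B6, B4–B7
Each bag holds 3 vertices, so the decomposition has width 2, which upper-bounds the treewidth. Conversely, {2, 3, 6} is a clique of size 3, and the vertices of any clique must share a bag in every tree decomposition; so some bag has ≥ 3 vertices and tw(G) ≥ 2. Hence tw(G) = 2 exactly.

2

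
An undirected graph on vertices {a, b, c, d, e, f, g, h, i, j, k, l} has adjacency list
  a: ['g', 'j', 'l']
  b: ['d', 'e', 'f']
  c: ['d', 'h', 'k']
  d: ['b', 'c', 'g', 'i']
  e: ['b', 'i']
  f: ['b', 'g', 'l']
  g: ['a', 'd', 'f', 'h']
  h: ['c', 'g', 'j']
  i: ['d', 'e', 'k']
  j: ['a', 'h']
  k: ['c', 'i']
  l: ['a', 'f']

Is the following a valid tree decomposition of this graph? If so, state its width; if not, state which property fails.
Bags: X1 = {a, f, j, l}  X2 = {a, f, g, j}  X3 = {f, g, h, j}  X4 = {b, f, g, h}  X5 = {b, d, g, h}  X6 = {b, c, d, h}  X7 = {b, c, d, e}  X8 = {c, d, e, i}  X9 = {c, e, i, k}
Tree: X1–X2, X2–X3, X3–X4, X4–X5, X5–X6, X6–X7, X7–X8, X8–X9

Yes; width 3.

Vertex coverage: the bags together contain {a, b, c, d, e, f, g, h, i, j, k, l}, the full vertex set. Edge coverage: each edge of G has both endpoints in at least one bag. Running intersection: for every vertex, the bags containing it form a connected subtree. All three properties hold, so this is a valid tree decomposition of width max|bag| − 1 = 3, and hence tw(G) ≤ 3.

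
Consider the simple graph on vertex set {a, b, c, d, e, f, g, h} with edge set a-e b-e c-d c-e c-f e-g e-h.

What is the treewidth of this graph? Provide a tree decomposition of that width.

Treewidth 1.
One such decomposition:
Bags: B1 = {c, e}  B2 = {a, e}  B3 = {b, e}  B4 = {e, g}  B5 = {c, d}  B6 = {c, f}  B7 = {e, h}
Tree: B1–B2, B1–B3, B1–B4, B1–B5, B5–B6, B3–B7

Every bag has size at most 2, so the width is 2 − 1 = 1 and tw(G) ≤ 1. G has an edge, so its treewidth is at least 1. Therefore the treewidth is 1.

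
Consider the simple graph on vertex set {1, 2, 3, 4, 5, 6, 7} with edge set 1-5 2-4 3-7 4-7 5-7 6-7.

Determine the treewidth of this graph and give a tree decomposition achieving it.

Each bag holds 2 vertices, so the decomposition has width 1, which upper-bounds the treewidth. Any graph with an edge has treewidth ≥ 1, and G has the edge 7–3. The upper and lower bounds meet at 1, so that is the treewidth.

Treewidth 1.
Bags: B1 = {3, 7}  B2 = {4, 7}  B3 = {5, 7}  B4 = {1, 5}  B5 = {6, 7}  B6 = {2, 4}
Tree: B1–B2, B2–B3, B3–B4, B1–B5, B2–B6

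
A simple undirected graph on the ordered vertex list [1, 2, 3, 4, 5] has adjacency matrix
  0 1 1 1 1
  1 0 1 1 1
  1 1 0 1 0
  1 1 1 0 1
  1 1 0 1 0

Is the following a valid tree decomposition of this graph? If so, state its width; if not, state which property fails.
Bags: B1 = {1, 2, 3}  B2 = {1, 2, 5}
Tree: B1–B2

A tree decomposition must satisfy three properties: every vertex lies in some bag; for every edge, both endpoints lie together in some bag; and for every vertex, the bags containing it form a connected subtree. Here vertex 4 appears in no bag, so the decomposition is invalid.

No — vertex 4 appears in no bag.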